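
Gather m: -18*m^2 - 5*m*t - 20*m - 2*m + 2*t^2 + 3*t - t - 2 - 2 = -18*m^2 + m*(-5*t - 22) + 2*t^2 + 2*t - 4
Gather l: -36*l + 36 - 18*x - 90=-36*l - 18*x - 54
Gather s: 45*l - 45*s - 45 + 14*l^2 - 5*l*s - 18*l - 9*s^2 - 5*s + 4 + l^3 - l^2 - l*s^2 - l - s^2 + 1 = l^3 + 13*l^2 + 26*l + s^2*(-l - 10) + s*(-5*l - 50) - 40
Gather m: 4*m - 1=4*m - 1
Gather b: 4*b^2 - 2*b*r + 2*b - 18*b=4*b^2 + b*(-2*r - 16)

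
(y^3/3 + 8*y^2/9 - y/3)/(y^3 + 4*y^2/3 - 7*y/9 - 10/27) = 3*y*(3*y^2 + 8*y - 3)/(27*y^3 + 36*y^2 - 21*y - 10)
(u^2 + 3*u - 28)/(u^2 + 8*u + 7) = (u - 4)/(u + 1)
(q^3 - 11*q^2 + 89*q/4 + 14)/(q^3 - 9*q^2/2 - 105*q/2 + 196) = (q + 1/2)/(q + 7)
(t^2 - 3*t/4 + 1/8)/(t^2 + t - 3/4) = (4*t - 1)/(2*(2*t + 3))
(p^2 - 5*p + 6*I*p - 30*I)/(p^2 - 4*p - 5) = (p + 6*I)/(p + 1)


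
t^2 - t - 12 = (t - 4)*(t + 3)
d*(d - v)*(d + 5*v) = d^3 + 4*d^2*v - 5*d*v^2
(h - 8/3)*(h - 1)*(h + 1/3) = h^3 - 10*h^2/3 + 13*h/9 + 8/9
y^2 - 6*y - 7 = (y - 7)*(y + 1)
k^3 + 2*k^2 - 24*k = k*(k - 4)*(k + 6)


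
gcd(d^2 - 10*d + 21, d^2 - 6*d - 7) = d - 7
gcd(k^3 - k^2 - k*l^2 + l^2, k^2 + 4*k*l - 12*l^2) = 1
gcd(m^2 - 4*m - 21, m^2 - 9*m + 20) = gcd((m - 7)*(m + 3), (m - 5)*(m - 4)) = 1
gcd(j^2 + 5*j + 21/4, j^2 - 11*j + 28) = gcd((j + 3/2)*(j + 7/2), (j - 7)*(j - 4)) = 1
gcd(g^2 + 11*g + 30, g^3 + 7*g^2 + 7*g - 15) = g + 5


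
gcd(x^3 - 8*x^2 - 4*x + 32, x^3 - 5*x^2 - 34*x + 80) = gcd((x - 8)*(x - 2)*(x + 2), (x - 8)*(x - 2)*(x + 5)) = x^2 - 10*x + 16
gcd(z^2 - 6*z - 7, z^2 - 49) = z - 7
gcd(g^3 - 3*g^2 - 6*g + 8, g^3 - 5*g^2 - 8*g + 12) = g^2 + g - 2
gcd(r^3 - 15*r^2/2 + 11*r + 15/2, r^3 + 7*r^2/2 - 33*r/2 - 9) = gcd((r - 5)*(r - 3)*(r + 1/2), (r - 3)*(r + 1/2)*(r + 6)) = r^2 - 5*r/2 - 3/2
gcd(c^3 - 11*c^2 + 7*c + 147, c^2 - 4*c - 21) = c^2 - 4*c - 21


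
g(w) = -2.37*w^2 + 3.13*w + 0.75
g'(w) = 3.13 - 4.74*w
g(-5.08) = -76.31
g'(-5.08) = 27.21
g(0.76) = 1.76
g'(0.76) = -0.47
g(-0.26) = -0.22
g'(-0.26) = 4.36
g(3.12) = -12.55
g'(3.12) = -11.66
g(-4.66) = -65.30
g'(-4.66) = 25.22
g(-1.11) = -5.64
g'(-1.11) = 8.39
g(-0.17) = 0.15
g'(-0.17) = 3.94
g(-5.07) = -76.04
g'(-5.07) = 27.16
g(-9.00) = -219.39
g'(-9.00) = 45.79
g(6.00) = -65.79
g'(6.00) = -25.31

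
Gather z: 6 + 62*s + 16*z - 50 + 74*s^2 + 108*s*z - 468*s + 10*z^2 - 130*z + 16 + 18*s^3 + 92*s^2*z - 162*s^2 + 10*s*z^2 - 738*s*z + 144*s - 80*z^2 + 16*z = 18*s^3 - 88*s^2 - 262*s + z^2*(10*s - 70) + z*(92*s^2 - 630*s - 98) - 28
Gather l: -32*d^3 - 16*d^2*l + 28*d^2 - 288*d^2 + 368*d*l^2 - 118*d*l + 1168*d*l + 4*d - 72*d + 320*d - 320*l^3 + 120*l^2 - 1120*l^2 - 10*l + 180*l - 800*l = -32*d^3 - 260*d^2 + 252*d - 320*l^3 + l^2*(368*d - 1000) + l*(-16*d^2 + 1050*d - 630)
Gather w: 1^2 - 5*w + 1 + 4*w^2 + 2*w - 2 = 4*w^2 - 3*w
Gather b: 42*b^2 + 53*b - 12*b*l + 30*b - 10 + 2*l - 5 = 42*b^2 + b*(83 - 12*l) + 2*l - 15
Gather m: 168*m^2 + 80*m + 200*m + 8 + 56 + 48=168*m^2 + 280*m + 112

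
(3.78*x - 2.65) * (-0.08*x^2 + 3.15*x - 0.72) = -0.3024*x^3 + 12.119*x^2 - 11.0691*x + 1.908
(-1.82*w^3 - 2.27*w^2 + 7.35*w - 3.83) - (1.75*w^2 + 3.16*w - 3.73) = -1.82*w^3 - 4.02*w^2 + 4.19*w - 0.1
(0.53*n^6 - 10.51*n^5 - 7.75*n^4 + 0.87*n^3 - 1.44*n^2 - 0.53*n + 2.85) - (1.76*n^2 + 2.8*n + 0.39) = 0.53*n^6 - 10.51*n^5 - 7.75*n^4 + 0.87*n^3 - 3.2*n^2 - 3.33*n + 2.46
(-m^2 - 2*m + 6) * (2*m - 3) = -2*m^3 - m^2 + 18*m - 18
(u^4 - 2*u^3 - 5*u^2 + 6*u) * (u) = u^5 - 2*u^4 - 5*u^3 + 6*u^2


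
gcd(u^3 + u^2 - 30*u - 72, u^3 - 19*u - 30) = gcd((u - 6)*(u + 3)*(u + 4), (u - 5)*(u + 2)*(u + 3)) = u + 3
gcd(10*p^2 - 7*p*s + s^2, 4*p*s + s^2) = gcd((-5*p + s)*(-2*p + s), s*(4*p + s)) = 1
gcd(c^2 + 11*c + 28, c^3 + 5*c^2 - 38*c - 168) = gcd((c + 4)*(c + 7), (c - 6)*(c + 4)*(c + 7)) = c^2 + 11*c + 28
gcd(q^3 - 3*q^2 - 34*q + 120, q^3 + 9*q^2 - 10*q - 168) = q^2 + 2*q - 24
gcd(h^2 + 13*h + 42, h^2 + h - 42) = h + 7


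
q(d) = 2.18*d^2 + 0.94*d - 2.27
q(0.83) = 0.01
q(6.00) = 81.85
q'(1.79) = 8.74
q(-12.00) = 300.37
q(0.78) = -0.21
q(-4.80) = 43.45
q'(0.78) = 4.34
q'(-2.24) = -8.83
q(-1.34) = 0.38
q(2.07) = 9.02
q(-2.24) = 6.56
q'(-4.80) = -19.99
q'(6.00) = 27.10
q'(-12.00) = -51.38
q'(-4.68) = -19.46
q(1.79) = 6.40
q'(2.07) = 9.97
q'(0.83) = 4.56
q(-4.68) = 41.08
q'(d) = 4.36*d + 0.94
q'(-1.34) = -4.90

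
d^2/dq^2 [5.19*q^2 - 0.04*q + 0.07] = 10.3800000000000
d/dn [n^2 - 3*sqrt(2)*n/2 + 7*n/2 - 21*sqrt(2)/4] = 2*n - 3*sqrt(2)/2 + 7/2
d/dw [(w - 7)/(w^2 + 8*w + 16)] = (18 - w)/(w^3 + 12*w^2 + 48*w + 64)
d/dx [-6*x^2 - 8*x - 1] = -12*x - 8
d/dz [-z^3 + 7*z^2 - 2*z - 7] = -3*z^2 + 14*z - 2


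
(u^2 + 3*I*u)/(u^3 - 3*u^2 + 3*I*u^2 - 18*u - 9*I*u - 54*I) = u/(u^2 - 3*u - 18)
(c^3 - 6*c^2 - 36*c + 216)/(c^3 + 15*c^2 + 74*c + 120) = (c^2 - 12*c + 36)/(c^2 + 9*c + 20)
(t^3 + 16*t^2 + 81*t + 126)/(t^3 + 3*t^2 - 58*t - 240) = (t^2 + 10*t + 21)/(t^2 - 3*t - 40)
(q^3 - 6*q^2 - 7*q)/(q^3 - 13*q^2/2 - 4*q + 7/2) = 2*q/(2*q - 1)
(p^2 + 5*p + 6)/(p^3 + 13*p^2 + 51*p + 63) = (p + 2)/(p^2 + 10*p + 21)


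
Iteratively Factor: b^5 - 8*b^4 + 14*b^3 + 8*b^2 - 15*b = (b - 1)*(b^4 - 7*b^3 + 7*b^2 + 15*b) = (b - 5)*(b - 1)*(b^3 - 2*b^2 - 3*b) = (b - 5)*(b - 3)*(b - 1)*(b^2 + b) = b*(b - 5)*(b - 3)*(b - 1)*(b + 1)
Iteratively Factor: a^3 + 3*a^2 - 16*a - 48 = (a + 3)*(a^2 - 16) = (a + 3)*(a + 4)*(a - 4)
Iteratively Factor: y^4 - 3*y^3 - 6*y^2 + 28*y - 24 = (y - 2)*(y^3 - y^2 - 8*y + 12) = (y - 2)^2*(y^2 + y - 6) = (y - 2)^2*(y + 3)*(y - 2)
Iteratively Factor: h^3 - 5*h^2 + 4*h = (h - 1)*(h^2 - 4*h) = (h - 4)*(h - 1)*(h)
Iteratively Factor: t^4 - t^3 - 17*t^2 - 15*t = (t - 5)*(t^3 + 4*t^2 + 3*t) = t*(t - 5)*(t^2 + 4*t + 3) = t*(t - 5)*(t + 1)*(t + 3)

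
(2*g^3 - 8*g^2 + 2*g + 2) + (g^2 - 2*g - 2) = 2*g^3 - 7*g^2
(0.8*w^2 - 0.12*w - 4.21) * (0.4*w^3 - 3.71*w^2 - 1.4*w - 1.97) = 0.32*w^5 - 3.016*w^4 - 2.3588*w^3 + 14.2111*w^2 + 6.1304*w + 8.2937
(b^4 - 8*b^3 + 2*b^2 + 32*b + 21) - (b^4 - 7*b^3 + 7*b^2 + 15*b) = -b^3 - 5*b^2 + 17*b + 21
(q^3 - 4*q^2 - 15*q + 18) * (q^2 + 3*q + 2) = q^5 - q^4 - 25*q^3 - 35*q^2 + 24*q + 36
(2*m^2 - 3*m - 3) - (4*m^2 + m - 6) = -2*m^2 - 4*m + 3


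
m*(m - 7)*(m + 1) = m^3 - 6*m^2 - 7*m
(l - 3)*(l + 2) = l^2 - l - 6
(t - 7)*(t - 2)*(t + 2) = t^3 - 7*t^2 - 4*t + 28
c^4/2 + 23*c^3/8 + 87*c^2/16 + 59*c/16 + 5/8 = (c/2 + 1/2)*(c + 1/4)*(c + 2)*(c + 5/2)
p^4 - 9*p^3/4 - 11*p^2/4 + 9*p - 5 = (p - 2)*(p - 5/4)*(p - 1)*(p + 2)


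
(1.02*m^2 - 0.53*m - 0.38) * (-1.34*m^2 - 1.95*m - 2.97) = -1.3668*m^4 - 1.2788*m^3 - 1.4867*m^2 + 2.3151*m + 1.1286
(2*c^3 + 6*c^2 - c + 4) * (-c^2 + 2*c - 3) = -2*c^5 - 2*c^4 + 7*c^3 - 24*c^2 + 11*c - 12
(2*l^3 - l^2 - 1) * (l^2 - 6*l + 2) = 2*l^5 - 13*l^4 + 10*l^3 - 3*l^2 + 6*l - 2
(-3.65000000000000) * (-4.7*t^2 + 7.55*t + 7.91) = 17.155*t^2 - 27.5575*t - 28.8715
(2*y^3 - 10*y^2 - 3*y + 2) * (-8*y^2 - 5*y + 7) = -16*y^5 + 70*y^4 + 88*y^3 - 71*y^2 - 31*y + 14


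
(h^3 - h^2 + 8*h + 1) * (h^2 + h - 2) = h^5 + 5*h^3 + 11*h^2 - 15*h - 2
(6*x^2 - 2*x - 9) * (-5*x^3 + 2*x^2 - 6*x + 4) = -30*x^5 + 22*x^4 + 5*x^3 + 18*x^2 + 46*x - 36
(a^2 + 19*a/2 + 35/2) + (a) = a^2 + 21*a/2 + 35/2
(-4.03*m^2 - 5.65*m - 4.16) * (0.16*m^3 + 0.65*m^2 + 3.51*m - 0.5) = -0.6448*m^5 - 3.5235*m^4 - 18.4834*m^3 - 20.5205*m^2 - 11.7766*m + 2.08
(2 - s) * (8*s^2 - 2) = -8*s^3 + 16*s^2 + 2*s - 4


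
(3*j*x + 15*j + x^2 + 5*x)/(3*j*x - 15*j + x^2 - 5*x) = (x + 5)/(x - 5)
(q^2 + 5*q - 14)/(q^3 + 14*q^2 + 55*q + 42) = (q - 2)/(q^2 + 7*q + 6)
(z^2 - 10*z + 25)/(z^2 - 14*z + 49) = (z^2 - 10*z + 25)/(z^2 - 14*z + 49)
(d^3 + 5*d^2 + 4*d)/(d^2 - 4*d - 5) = d*(d + 4)/(d - 5)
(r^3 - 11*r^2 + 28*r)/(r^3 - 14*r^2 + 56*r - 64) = r*(r - 7)/(r^2 - 10*r + 16)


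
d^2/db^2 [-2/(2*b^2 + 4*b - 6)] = 2*(b^2 + 2*b - 4*(b + 1)^2 - 3)/(b^2 + 2*b - 3)^3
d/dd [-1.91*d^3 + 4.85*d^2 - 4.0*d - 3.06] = -5.73*d^2 + 9.7*d - 4.0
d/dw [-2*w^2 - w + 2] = -4*w - 1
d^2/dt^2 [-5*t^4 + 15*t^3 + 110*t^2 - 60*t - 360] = -60*t^2 + 90*t + 220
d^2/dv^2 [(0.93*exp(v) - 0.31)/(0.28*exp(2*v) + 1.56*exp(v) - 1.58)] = (0.072912*exp(4*v) - 0.50344*exp(3*v) + 2.062368*exp(2*v) + 0.989272*exp(v) + 1.557564)*exp(v)/(0.021952*exp(6*v) + 0.366912*exp(5*v) + 1.672608*exp(4*v) - 0.344448*exp(3*v) - 9.438288*exp(2*v) + 11.683152*exp(v) - 3.944312)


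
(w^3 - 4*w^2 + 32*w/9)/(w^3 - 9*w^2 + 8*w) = (w^2 - 4*w + 32/9)/(w^2 - 9*w + 8)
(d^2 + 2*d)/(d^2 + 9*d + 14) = d/(d + 7)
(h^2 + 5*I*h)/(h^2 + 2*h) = (h + 5*I)/(h + 2)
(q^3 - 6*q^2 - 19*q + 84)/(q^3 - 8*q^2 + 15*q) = (q^2 - 3*q - 28)/(q*(q - 5))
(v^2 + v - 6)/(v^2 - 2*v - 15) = (v - 2)/(v - 5)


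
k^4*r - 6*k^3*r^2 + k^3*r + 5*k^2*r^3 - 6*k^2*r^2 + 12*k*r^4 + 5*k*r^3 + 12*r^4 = (k - 4*r)*(k - 3*r)*(k + r)*(k*r + r)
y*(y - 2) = y^2 - 2*y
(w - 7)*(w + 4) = w^2 - 3*w - 28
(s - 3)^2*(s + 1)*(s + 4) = s^4 - s^3 - 17*s^2 + 21*s + 36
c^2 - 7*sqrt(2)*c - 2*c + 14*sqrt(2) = (c - 2)*(c - 7*sqrt(2))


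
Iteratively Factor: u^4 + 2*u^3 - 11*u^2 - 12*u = (u)*(u^3 + 2*u^2 - 11*u - 12) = u*(u + 4)*(u^2 - 2*u - 3) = u*(u - 3)*(u + 4)*(u + 1)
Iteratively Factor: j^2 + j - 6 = (j - 2)*(j + 3)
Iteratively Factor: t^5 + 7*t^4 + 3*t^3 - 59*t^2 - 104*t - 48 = (t + 1)*(t^4 + 6*t^3 - 3*t^2 - 56*t - 48) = (t + 1)*(t + 4)*(t^3 + 2*t^2 - 11*t - 12) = (t + 1)*(t + 4)^2*(t^2 - 2*t - 3) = (t - 3)*(t + 1)*(t + 4)^2*(t + 1)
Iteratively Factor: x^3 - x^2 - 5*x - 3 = (x + 1)*(x^2 - 2*x - 3) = (x + 1)^2*(x - 3)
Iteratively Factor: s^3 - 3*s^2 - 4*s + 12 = (s + 2)*(s^2 - 5*s + 6) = (s - 2)*(s + 2)*(s - 3)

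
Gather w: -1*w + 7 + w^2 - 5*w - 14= w^2 - 6*w - 7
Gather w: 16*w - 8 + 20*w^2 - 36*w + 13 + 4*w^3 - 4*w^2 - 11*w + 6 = 4*w^3 + 16*w^2 - 31*w + 11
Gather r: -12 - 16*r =-16*r - 12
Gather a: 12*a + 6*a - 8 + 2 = 18*a - 6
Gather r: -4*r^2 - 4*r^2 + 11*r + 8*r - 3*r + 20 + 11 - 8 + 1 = -8*r^2 + 16*r + 24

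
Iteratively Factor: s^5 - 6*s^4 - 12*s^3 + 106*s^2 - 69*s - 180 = (s - 3)*(s^4 - 3*s^3 - 21*s^2 + 43*s + 60) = (s - 3)*(s + 4)*(s^3 - 7*s^2 + 7*s + 15) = (s - 5)*(s - 3)*(s + 4)*(s^2 - 2*s - 3) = (s - 5)*(s - 3)^2*(s + 4)*(s + 1)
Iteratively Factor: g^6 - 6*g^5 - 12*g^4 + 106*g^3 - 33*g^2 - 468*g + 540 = (g + 3)*(g^5 - 9*g^4 + 15*g^3 + 61*g^2 - 216*g + 180) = (g - 2)*(g + 3)*(g^4 - 7*g^3 + g^2 + 63*g - 90) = (g - 2)*(g + 3)^2*(g^3 - 10*g^2 + 31*g - 30) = (g - 5)*(g - 2)*(g + 3)^2*(g^2 - 5*g + 6) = (g - 5)*(g - 3)*(g - 2)*(g + 3)^2*(g - 2)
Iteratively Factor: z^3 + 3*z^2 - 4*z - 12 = (z + 2)*(z^2 + z - 6) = (z + 2)*(z + 3)*(z - 2)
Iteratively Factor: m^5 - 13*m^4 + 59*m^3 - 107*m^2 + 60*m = (m - 4)*(m^4 - 9*m^3 + 23*m^2 - 15*m) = m*(m - 4)*(m^3 - 9*m^2 + 23*m - 15) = m*(m - 4)*(m - 1)*(m^2 - 8*m + 15) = m*(m - 5)*(m - 4)*(m - 1)*(m - 3)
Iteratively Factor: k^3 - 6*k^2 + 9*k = (k - 3)*(k^2 - 3*k) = (k - 3)^2*(k)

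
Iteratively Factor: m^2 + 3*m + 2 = (m + 2)*(m + 1)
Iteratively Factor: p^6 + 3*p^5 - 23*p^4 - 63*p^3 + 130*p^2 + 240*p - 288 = (p + 3)*(p^5 - 23*p^3 + 6*p^2 + 112*p - 96) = (p - 2)*(p + 3)*(p^4 + 2*p^3 - 19*p^2 - 32*p + 48) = (p - 2)*(p - 1)*(p + 3)*(p^3 + 3*p^2 - 16*p - 48) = (p - 2)*(p - 1)*(p + 3)^2*(p^2 - 16) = (p - 2)*(p - 1)*(p + 3)^2*(p + 4)*(p - 4)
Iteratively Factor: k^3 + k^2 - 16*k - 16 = (k + 4)*(k^2 - 3*k - 4) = (k - 4)*(k + 4)*(k + 1)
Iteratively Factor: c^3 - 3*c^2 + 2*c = (c)*(c^2 - 3*c + 2) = c*(c - 1)*(c - 2)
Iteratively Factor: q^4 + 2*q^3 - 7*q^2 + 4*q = (q + 4)*(q^3 - 2*q^2 + q) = q*(q + 4)*(q^2 - 2*q + 1) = q*(q - 1)*(q + 4)*(q - 1)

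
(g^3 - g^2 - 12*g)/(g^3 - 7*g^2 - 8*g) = (-g^2 + g + 12)/(-g^2 + 7*g + 8)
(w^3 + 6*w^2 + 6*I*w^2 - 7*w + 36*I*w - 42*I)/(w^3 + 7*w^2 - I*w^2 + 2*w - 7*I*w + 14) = (w^2 + w*(-1 + 6*I) - 6*I)/(w^2 - I*w + 2)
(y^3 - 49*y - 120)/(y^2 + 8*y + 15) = y - 8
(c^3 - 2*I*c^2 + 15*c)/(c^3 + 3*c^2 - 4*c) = (c^2 - 2*I*c + 15)/(c^2 + 3*c - 4)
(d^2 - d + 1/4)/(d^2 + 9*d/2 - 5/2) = (d - 1/2)/(d + 5)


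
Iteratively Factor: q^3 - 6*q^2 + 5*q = (q - 1)*(q^2 - 5*q) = q*(q - 1)*(q - 5)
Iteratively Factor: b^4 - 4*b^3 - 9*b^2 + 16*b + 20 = (b - 5)*(b^3 + b^2 - 4*b - 4) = (b - 5)*(b - 2)*(b^2 + 3*b + 2) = (b - 5)*(b - 2)*(b + 1)*(b + 2)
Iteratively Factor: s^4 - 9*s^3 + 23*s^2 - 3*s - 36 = (s + 1)*(s^3 - 10*s^2 + 33*s - 36) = (s - 3)*(s + 1)*(s^2 - 7*s + 12) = (s - 4)*(s - 3)*(s + 1)*(s - 3)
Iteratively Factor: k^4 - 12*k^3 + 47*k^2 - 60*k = (k - 3)*(k^3 - 9*k^2 + 20*k) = (k - 5)*(k - 3)*(k^2 - 4*k) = (k - 5)*(k - 4)*(k - 3)*(k)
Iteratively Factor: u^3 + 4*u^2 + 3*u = (u + 3)*(u^2 + u) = (u + 1)*(u + 3)*(u)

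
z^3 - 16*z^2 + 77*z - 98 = (z - 7)^2*(z - 2)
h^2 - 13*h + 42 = (h - 7)*(h - 6)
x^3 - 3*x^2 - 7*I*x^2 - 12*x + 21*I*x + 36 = (x - 3)*(x - 4*I)*(x - 3*I)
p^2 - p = p*(p - 1)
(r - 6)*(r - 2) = r^2 - 8*r + 12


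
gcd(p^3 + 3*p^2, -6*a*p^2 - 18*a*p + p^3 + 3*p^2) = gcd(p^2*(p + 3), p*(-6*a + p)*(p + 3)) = p^2 + 3*p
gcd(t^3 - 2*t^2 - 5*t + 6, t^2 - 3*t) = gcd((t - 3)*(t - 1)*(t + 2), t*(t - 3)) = t - 3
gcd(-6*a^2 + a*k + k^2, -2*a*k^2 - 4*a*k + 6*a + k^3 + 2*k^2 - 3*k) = 2*a - k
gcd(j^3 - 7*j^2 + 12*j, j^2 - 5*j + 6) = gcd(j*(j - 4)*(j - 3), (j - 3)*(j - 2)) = j - 3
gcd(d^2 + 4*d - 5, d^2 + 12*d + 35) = d + 5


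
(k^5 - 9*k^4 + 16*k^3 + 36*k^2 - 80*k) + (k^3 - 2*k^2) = k^5 - 9*k^4 + 17*k^3 + 34*k^2 - 80*k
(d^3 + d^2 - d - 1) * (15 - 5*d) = -5*d^4 + 10*d^3 + 20*d^2 - 10*d - 15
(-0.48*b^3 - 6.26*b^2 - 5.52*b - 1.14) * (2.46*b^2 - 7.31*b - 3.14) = -1.1808*b^5 - 11.8908*b^4 + 33.6886*b^3 + 57.2032*b^2 + 25.6662*b + 3.5796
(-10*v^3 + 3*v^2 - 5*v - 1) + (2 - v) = -10*v^3 + 3*v^2 - 6*v + 1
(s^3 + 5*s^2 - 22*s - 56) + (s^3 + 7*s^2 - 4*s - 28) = 2*s^3 + 12*s^2 - 26*s - 84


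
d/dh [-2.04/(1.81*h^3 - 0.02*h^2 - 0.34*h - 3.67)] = (11.0772*h^2 - 0.0816*h - 0.6936)/(-1.81*h^3 + 0.02*h^2 + 0.34*h + 3.67)^2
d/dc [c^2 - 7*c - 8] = 2*c - 7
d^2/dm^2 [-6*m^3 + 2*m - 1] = -36*m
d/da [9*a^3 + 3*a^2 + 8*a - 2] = 27*a^2 + 6*a + 8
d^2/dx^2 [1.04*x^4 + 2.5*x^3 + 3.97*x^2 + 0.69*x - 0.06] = 12.48*x^2 + 15.0*x + 7.94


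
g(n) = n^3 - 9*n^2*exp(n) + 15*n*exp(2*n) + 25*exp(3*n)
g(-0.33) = 5.99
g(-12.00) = -1728.01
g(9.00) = 13310064204459.32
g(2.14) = 17328.48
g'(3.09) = 845042.35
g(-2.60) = -22.30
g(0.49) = 124.91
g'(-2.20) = 13.56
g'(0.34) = 248.02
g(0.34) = 77.97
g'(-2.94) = 24.42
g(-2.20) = -15.85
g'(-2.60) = 18.92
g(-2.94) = -29.64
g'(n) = -9*n^2*exp(n) + 3*n^2 + 30*n*exp(2*n) - 18*n*exp(n) + 75*exp(3*n) + 15*exp(2*n)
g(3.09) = 285896.42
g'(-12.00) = 431.99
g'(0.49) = 388.12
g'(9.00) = 39922323916734.26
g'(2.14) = 51107.70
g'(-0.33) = 34.40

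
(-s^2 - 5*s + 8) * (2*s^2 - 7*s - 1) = -2*s^4 - 3*s^3 + 52*s^2 - 51*s - 8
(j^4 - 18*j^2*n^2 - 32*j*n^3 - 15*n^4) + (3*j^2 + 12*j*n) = j^4 - 18*j^2*n^2 + 3*j^2 - 32*j*n^3 + 12*j*n - 15*n^4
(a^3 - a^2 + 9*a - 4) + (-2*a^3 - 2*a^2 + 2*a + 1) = -a^3 - 3*a^2 + 11*a - 3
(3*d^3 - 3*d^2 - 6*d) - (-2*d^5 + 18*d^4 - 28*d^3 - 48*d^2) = 2*d^5 - 18*d^4 + 31*d^3 + 45*d^2 - 6*d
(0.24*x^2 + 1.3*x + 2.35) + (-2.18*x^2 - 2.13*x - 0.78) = -1.94*x^2 - 0.83*x + 1.57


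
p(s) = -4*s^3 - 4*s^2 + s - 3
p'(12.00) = -1823.00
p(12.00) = -7479.00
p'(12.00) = -1823.00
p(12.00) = -7479.00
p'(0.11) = -0.03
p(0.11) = -2.94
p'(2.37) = -85.36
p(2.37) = -76.35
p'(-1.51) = -14.28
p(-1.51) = 0.14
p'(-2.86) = -74.28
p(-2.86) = 55.00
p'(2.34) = -83.43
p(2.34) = -73.81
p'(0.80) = -13.08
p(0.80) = -6.81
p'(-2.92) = -77.96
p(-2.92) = 59.56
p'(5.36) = -386.64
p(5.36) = -728.52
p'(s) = -12*s^2 - 8*s + 1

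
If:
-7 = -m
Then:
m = 7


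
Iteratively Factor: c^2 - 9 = (c - 3)*(c + 3)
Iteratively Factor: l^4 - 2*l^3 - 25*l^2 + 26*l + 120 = (l + 2)*(l^3 - 4*l^2 - 17*l + 60) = (l - 3)*(l + 2)*(l^2 - l - 20) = (l - 3)*(l + 2)*(l + 4)*(l - 5)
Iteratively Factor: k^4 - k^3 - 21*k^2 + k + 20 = (k - 1)*(k^3 - 21*k - 20) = (k - 5)*(k - 1)*(k^2 + 5*k + 4) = (k - 5)*(k - 1)*(k + 1)*(k + 4)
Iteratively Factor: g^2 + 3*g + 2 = (g + 1)*(g + 2)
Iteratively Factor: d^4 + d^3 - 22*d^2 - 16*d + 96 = (d + 3)*(d^3 - 2*d^2 - 16*d + 32) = (d + 3)*(d + 4)*(d^2 - 6*d + 8) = (d - 4)*(d + 3)*(d + 4)*(d - 2)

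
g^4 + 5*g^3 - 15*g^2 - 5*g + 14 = (g - 2)*(g - 1)*(g + 1)*(g + 7)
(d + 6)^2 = d^2 + 12*d + 36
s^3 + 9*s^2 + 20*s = s*(s + 4)*(s + 5)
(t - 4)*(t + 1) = t^2 - 3*t - 4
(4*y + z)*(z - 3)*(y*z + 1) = 4*y^2*z^2 - 12*y^2*z + y*z^3 - 3*y*z^2 + 4*y*z - 12*y + z^2 - 3*z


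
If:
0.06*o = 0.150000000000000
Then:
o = 2.50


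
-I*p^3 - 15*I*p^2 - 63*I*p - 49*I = (p + 7)^2*(-I*p - I)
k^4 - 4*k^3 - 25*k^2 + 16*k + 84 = (k - 7)*(k - 2)*(k + 2)*(k + 3)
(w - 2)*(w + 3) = w^2 + w - 6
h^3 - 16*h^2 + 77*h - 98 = (h - 7)^2*(h - 2)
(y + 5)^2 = y^2 + 10*y + 25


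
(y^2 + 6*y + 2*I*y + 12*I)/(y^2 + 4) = (y + 6)/(y - 2*I)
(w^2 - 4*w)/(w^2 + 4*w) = (w - 4)/(w + 4)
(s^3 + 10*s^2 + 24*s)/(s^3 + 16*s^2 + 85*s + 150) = s*(s + 4)/(s^2 + 10*s + 25)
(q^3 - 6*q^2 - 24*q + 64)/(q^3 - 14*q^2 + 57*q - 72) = (q^2 + 2*q - 8)/(q^2 - 6*q + 9)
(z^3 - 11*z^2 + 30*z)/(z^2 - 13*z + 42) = z*(z - 5)/(z - 7)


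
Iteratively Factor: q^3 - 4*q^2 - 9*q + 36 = (q + 3)*(q^2 - 7*q + 12) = (q - 3)*(q + 3)*(q - 4)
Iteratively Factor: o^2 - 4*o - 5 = (o - 5)*(o + 1)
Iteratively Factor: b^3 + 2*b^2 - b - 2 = (b + 1)*(b^2 + b - 2) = (b - 1)*(b + 1)*(b + 2)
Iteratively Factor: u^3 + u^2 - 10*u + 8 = (u + 4)*(u^2 - 3*u + 2) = (u - 1)*(u + 4)*(u - 2)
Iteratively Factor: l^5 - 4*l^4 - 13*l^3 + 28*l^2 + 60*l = (l)*(l^4 - 4*l^3 - 13*l^2 + 28*l + 60) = l*(l - 5)*(l^3 + l^2 - 8*l - 12) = l*(l - 5)*(l - 3)*(l^2 + 4*l + 4) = l*(l - 5)*(l - 3)*(l + 2)*(l + 2)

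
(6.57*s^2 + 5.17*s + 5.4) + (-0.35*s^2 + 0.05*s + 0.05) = 6.22*s^2 + 5.22*s + 5.45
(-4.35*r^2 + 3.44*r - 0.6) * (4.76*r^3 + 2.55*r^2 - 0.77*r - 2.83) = -20.706*r^5 + 5.2819*r^4 + 9.2655*r^3 + 8.1317*r^2 - 9.2732*r + 1.698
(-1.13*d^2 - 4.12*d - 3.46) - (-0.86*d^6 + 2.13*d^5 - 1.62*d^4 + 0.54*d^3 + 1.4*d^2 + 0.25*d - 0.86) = 0.86*d^6 - 2.13*d^5 + 1.62*d^4 - 0.54*d^3 - 2.53*d^2 - 4.37*d - 2.6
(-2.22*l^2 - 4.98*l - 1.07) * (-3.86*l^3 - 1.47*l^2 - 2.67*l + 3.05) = 8.5692*l^5 + 22.4862*l^4 + 17.3782*l^3 + 8.0985*l^2 - 12.3321*l - 3.2635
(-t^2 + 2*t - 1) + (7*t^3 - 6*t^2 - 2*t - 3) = 7*t^3 - 7*t^2 - 4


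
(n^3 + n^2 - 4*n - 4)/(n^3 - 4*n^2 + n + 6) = (n + 2)/(n - 3)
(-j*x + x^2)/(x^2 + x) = (-j + x)/(x + 1)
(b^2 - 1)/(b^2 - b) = (b + 1)/b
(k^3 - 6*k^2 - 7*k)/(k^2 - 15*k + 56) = k*(k + 1)/(k - 8)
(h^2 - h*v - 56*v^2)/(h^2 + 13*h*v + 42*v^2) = (h - 8*v)/(h + 6*v)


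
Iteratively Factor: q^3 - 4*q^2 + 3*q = (q - 1)*(q^2 - 3*q) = (q - 3)*(q - 1)*(q)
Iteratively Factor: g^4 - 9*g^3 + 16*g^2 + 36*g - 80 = (g + 2)*(g^3 - 11*g^2 + 38*g - 40) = (g - 2)*(g + 2)*(g^2 - 9*g + 20) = (g - 5)*(g - 2)*(g + 2)*(g - 4)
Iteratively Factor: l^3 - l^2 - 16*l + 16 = (l - 1)*(l^2 - 16) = (l - 1)*(l + 4)*(l - 4)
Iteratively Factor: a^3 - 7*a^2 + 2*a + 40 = (a - 4)*(a^2 - 3*a - 10) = (a - 4)*(a + 2)*(a - 5)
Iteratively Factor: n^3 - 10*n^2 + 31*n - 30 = (n - 2)*(n^2 - 8*n + 15) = (n - 3)*(n - 2)*(n - 5)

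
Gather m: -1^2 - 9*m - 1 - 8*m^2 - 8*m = -8*m^2 - 17*m - 2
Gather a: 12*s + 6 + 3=12*s + 9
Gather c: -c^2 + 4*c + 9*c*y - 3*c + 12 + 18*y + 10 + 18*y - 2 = -c^2 + c*(9*y + 1) + 36*y + 20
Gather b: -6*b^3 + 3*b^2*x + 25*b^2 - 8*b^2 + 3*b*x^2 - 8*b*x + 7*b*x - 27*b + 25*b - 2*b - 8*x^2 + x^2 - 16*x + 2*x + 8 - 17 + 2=-6*b^3 + b^2*(3*x + 17) + b*(3*x^2 - x - 4) - 7*x^2 - 14*x - 7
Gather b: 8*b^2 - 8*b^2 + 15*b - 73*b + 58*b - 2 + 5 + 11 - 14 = 0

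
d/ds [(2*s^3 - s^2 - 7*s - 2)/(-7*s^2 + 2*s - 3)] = (-14*s^4 + 8*s^3 - 69*s^2 - 22*s + 25)/(49*s^4 - 28*s^3 + 46*s^2 - 12*s + 9)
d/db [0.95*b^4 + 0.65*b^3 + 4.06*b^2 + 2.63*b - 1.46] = 3.8*b^3 + 1.95*b^2 + 8.12*b + 2.63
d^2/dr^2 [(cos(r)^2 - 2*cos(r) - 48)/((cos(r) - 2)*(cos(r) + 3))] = 3*(55*(1 - cos(r)^2)^2 + cos(r)^5 + 76*cos(r)^3 + 382*cos(r)^2 - 263)/((cos(r) - 2)^3*(cos(r) + 3)^3)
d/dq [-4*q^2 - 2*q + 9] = -8*q - 2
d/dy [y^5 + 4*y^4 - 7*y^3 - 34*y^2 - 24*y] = 5*y^4 + 16*y^3 - 21*y^2 - 68*y - 24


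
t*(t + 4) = t^2 + 4*t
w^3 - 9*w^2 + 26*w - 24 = (w - 4)*(w - 3)*(w - 2)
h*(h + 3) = h^2 + 3*h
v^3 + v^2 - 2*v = v*(v - 1)*(v + 2)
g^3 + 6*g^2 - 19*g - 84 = (g - 4)*(g + 3)*(g + 7)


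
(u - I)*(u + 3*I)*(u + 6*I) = u^3 + 8*I*u^2 - 9*u + 18*I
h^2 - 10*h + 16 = (h - 8)*(h - 2)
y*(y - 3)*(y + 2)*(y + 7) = y^4 + 6*y^3 - 13*y^2 - 42*y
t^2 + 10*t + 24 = (t + 4)*(t + 6)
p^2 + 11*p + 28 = (p + 4)*(p + 7)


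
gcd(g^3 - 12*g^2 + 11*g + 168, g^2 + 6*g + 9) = g + 3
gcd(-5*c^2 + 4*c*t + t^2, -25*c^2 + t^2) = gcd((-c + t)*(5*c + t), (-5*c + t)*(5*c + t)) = 5*c + t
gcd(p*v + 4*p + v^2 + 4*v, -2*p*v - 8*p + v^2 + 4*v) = v + 4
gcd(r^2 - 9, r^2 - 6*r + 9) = r - 3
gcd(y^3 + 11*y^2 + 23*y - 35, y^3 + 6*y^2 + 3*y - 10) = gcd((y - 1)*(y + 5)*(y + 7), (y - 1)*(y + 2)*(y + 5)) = y^2 + 4*y - 5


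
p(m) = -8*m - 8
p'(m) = -8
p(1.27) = -18.16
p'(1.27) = -8.00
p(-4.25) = 26.00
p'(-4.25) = -8.00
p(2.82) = -30.56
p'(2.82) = -8.00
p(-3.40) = 19.20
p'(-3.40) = -8.00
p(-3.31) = 18.48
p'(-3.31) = -8.00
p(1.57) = -20.56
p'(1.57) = -8.00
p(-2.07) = 8.56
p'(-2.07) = -8.00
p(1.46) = -19.68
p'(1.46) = -8.00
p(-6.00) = 40.00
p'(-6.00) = -8.00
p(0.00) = -8.00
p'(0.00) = -8.00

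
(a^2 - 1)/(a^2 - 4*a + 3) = (a + 1)/(a - 3)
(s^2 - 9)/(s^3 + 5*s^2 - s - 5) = (s^2 - 9)/(s^3 + 5*s^2 - s - 5)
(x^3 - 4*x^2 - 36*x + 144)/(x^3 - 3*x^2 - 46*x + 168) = (x + 6)/(x + 7)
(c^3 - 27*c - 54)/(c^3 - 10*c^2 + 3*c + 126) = (c + 3)/(c - 7)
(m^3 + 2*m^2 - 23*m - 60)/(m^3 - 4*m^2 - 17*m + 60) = (m + 3)/(m - 3)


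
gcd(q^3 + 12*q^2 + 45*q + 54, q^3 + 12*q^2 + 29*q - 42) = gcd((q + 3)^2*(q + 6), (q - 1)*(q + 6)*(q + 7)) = q + 6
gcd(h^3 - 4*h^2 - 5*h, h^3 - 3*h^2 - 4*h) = h^2 + h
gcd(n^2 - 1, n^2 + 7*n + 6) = n + 1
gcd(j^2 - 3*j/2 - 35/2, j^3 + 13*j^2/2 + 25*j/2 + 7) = j + 7/2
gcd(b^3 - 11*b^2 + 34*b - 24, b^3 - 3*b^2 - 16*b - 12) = b - 6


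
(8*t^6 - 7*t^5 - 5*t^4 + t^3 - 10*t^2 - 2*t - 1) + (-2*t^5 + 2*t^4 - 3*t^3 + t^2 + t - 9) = 8*t^6 - 9*t^5 - 3*t^4 - 2*t^3 - 9*t^2 - t - 10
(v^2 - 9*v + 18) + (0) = v^2 - 9*v + 18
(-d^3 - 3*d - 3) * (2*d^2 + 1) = -2*d^5 - 7*d^3 - 6*d^2 - 3*d - 3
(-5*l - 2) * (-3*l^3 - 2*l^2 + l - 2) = 15*l^4 + 16*l^3 - l^2 + 8*l + 4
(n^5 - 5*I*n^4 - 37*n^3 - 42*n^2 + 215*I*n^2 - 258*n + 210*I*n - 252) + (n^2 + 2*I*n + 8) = n^5 - 5*I*n^4 - 37*n^3 - 41*n^2 + 215*I*n^2 - 258*n + 212*I*n - 244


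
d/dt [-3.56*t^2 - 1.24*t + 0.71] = -7.12*t - 1.24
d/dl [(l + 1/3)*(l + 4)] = 2*l + 13/3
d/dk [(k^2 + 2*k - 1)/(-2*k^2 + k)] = (5*k^2 - 4*k + 1)/(k^2*(4*k^2 - 4*k + 1))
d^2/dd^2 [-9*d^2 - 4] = -18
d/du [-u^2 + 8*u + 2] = 8 - 2*u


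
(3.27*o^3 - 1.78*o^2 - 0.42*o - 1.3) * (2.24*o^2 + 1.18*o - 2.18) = 7.3248*o^5 - 0.1286*o^4 - 10.1698*o^3 + 0.4728*o^2 - 0.6184*o + 2.834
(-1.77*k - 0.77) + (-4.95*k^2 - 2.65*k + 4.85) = -4.95*k^2 - 4.42*k + 4.08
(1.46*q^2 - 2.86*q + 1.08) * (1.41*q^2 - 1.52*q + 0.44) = 2.0586*q^4 - 6.2518*q^3 + 6.5124*q^2 - 2.9*q + 0.4752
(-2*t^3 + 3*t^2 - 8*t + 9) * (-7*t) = 14*t^4 - 21*t^3 + 56*t^2 - 63*t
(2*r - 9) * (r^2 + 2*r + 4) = 2*r^3 - 5*r^2 - 10*r - 36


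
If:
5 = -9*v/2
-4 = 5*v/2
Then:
No Solution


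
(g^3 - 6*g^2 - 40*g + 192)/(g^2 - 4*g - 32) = (g^2 + 2*g - 24)/(g + 4)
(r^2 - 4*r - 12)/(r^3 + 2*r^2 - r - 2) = (r - 6)/(r^2 - 1)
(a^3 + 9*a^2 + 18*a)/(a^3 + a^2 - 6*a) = (a + 6)/(a - 2)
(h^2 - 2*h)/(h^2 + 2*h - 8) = h/(h + 4)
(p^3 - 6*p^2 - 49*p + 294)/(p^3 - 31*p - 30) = (p^2 - 49)/(p^2 + 6*p + 5)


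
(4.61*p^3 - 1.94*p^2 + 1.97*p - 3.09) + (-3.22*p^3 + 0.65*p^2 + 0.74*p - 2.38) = 1.39*p^3 - 1.29*p^2 + 2.71*p - 5.47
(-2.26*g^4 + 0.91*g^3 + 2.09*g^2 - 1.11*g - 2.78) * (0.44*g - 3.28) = -0.9944*g^5 + 7.8132*g^4 - 2.0652*g^3 - 7.3436*g^2 + 2.4176*g + 9.1184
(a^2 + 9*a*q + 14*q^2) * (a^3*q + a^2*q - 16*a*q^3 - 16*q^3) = a^5*q + 9*a^4*q^2 + a^4*q - 2*a^3*q^3 + 9*a^3*q^2 - 144*a^2*q^4 - 2*a^2*q^3 - 224*a*q^5 - 144*a*q^4 - 224*q^5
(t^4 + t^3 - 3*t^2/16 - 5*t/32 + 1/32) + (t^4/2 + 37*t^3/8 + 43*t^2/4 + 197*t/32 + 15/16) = 3*t^4/2 + 45*t^3/8 + 169*t^2/16 + 6*t + 31/32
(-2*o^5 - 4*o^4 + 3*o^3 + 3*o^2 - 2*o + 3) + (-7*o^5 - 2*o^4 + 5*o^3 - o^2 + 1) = -9*o^5 - 6*o^4 + 8*o^3 + 2*o^2 - 2*o + 4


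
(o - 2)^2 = o^2 - 4*o + 4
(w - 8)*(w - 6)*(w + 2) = w^3 - 12*w^2 + 20*w + 96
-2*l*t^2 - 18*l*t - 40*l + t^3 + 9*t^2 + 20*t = (-2*l + t)*(t + 4)*(t + 5)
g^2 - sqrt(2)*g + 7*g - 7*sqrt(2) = (g + 7)*(g - sqrt(2))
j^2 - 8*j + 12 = (j - 6)*(j - 2)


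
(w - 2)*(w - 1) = w^2 - 3*w + 2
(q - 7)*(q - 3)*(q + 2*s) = q^3 + 2*q^2*s - 10*q^2 - 20*q*s + 21*q + 42*s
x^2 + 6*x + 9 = (x + 3)^2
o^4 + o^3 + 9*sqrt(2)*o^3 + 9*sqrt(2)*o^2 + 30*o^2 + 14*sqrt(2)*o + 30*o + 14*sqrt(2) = (o + 1)*(o + sqrt(2))^2*(o + 7*sqrt(2))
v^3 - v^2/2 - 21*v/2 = v*(v - 7/2)*(v + 3)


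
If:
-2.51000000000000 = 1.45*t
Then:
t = -1.73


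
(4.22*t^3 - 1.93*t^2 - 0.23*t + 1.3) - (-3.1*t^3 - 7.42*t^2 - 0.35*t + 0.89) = 7.32*t^3 + 5.49*t^2 + 0.12*t + 0.41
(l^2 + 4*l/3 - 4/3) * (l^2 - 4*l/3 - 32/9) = l^4 - 20*l^2/3 - 80*l/27 + 128/27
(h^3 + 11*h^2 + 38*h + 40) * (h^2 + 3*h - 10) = h^5 + 14*h^4 + 61*h^3 + 44*h^2 - 260*h - 400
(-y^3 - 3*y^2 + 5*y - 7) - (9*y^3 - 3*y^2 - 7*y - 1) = -10*y^3 + 12*y - 6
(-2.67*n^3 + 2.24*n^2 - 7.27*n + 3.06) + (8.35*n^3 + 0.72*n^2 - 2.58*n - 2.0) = 5.68*n^3 + 2.96*n^2 - 9.85*n + 1.06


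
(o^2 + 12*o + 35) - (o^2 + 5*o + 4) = 7*o + 31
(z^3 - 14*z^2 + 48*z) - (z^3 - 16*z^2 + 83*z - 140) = 2*z^2 - 35*z + 140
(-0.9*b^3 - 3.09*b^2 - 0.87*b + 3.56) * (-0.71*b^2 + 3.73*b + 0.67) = 0.639*b^5 - 1.1631*b^4 - 11.511*b^3 - 7.843*b^2 + 12.6959*b + 2.3852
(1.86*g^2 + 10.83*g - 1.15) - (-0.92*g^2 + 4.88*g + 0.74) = 2.78*g^2 + 5.95*g - 1.89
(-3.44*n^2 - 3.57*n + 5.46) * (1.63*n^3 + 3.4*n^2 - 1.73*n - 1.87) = -5.6072*n^5 - 17.5151*n^4 + 2.713*n^3 + 31.1729*n^2 - 2.7699*n - 10.2102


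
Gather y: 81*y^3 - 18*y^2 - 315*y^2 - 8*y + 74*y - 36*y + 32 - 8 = 81*y^3 - 333*y^2 + 30*y + 24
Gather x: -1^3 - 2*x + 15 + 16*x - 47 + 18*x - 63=32*x - 96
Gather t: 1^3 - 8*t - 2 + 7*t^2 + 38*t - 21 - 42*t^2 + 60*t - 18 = -35*t^2 + 90*t - 40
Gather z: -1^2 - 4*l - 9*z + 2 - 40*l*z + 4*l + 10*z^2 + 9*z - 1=-40*l*z + 10*z^2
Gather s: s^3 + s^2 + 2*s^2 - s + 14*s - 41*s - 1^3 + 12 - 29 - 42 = s^3 + 3*s^2 - 28*s - 60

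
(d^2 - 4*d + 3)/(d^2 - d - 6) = (d - 1)/(d + 2)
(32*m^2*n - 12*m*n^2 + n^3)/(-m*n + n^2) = (-32*m^2 + 12*m*n - n^2)/(m - n)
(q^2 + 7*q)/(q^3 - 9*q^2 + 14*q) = (q + 7)/(q^2 - 9*q + 14)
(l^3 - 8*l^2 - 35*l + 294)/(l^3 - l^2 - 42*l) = (l - 7)/l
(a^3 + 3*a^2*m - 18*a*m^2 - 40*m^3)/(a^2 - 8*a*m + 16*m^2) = (a^2 + 7*a*m + 10*m^2)/(a - 4*m)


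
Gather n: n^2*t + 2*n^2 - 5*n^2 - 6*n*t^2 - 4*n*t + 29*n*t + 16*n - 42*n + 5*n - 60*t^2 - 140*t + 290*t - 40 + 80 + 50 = n^2*(t - 3) + n*(-6*t^2 + 25*t - 21) - 60*t^2 + 150*t + 90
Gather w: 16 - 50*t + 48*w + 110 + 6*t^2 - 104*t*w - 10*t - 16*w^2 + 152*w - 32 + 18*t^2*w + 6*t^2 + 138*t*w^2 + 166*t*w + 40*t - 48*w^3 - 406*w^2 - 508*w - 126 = 12*t^2 - 20*t - 48*w^3 + w^2*(138*t - 422) + w*(18*t^2 + 62*t - 308) - 32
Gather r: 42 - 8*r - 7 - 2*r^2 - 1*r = -2*r^2 - 9*r + 35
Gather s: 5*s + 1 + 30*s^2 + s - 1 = 30*s^2 + 6*s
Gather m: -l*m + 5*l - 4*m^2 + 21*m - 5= 5*l - 4*m^2 + m*(21 - l) - 5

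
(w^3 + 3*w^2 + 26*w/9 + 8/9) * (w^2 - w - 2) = w^5 + 2*w^4 - 19*w^3/9 - 8*w^2 - 20*w/3 - 16/9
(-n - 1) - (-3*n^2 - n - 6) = 3*n^2 + 5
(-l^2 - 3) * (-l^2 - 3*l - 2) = l^4 + 3*l^3 + 5*l^2 + 9*l + 6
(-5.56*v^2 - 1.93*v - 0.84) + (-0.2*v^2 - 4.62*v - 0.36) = -5.76*v^2 - 6.55*v - 1.2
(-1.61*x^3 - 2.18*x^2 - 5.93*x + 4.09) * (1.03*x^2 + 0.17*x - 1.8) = -1.6583*x^5 - 2.5191*x^4 - 3.5805*x^3 + 7.1286*x^2 + 11.3693*x - 7.362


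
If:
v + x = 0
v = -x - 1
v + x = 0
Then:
No Solution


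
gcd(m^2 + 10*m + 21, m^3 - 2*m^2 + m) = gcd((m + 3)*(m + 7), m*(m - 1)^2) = 1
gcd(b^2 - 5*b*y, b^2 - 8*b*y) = b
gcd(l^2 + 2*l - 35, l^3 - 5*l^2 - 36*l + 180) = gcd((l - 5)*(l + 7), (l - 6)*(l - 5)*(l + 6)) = l - 5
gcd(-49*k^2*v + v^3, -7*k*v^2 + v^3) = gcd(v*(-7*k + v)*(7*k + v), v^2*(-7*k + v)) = -7*k*v + v^2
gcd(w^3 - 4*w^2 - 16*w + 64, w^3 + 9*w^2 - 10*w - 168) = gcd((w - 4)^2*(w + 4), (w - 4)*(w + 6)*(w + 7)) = w - 4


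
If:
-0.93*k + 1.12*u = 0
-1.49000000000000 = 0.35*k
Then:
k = -4.26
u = -3.53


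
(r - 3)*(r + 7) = r^2 + 4*r - 21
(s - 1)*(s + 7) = s^2 + 6*s - 7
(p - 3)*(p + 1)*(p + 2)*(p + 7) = p^4 + 7*p^3 - 7*p^2 - 55*p - 42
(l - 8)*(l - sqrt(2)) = l^2 - 8*l - sqrt(2)*l + 8*sqrt(2)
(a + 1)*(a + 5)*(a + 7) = a^3 + 13*a^2 + 47*a + 35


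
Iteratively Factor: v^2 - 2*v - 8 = (v + 2)*(v - 4)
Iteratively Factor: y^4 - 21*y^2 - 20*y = (y - 5)*(y^3 + 5*y^2 + 4*y) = y*(y - 5)*(y^2 + 5*y + 4) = y*(y - 5)*(y + 1)*(y + 4)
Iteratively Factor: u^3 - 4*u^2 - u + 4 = (u - 4)*(u^2 - 1) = (u - 4)*(u + 1)*(u - 1)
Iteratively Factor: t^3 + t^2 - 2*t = (t - 1)*(t^2 + 2*t) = t*(t - 1)*(t + 2)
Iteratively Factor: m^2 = (m)*(m)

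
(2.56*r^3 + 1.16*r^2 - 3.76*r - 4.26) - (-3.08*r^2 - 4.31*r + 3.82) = 2.56*r^3 + 4.24*r^2 + 0.55*r - 8.08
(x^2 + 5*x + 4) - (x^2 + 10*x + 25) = -5*x - 21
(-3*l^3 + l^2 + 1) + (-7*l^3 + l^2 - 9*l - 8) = -10*l^3 + 2*l^2 - 9*l - 7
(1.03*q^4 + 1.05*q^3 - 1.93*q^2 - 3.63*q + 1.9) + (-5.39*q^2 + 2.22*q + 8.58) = 1.03*q^4 + 1.05*q^3 - 7.32*q^2 - 1.41*q + 10.48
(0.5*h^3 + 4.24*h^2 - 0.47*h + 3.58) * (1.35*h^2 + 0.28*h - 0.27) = 0.675*h^5 + 5.864*h^4 + 0.4177*h^3 + 3.5566*h^2 + 1.1293*h - 0.9666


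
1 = 1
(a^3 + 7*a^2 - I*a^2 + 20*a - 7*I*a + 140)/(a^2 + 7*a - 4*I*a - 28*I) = (a^2 - I*a + 20)/(a - 4*I)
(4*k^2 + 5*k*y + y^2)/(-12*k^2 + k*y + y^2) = (k + y)/(-3*k + y)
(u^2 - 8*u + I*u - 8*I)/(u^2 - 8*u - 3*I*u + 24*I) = (u + I)/(u - 3*I)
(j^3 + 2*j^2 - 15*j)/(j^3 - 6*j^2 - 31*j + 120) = j/(j - 8)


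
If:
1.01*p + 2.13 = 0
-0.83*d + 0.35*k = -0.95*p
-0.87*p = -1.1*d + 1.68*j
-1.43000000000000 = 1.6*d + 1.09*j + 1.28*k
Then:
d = -1.86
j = -0.13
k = 1.31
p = -2.11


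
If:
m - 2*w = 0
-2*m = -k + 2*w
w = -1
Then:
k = -6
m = -2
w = -1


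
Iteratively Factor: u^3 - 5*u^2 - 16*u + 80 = (u + 4)*(u^2 - 9*u + 20) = (u - 4)*(u + 4)*(u - 5)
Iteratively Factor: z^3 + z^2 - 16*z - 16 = (z - 4)*(z^2 + 5*z + 4) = (z - 4)*(z + 4)*(z + 1)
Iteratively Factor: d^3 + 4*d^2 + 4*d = (d)*(d^2 + 4*d + 4) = d*(d + 2)*(d + 2)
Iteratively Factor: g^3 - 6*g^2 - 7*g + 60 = (g - 5)*(g^2 - g - 12) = (g - 5)*(g - 4)*(g + 3)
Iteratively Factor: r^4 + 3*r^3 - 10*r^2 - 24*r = (r)*(r^3 + 3*r^2 - 10*r - 24) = r*(r - 3)*(r^2 + 6*r + 8) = r*(r - 3)*(r + 2)*(r + 4)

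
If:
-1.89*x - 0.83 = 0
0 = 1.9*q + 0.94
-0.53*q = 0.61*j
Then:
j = 0.43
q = -0.49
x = -0.44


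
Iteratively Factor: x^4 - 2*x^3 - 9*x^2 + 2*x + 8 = (x - 4)*(x^3 + 2*x^2 - x - 2) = (x - 4)*(x + 2)*(x^2 - 1) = (x - 4)*(x + 1)*(x + 2)*(x - 1)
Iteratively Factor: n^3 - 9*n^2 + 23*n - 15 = (n - 5)*(n^2 - 4*n + 3) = (n - 5)*(n - 1)*(n - 3)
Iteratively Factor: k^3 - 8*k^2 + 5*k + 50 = (k - 5)*(k^2 - 3*k - 10) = (k - 5)*(k + 2)*(k - 5)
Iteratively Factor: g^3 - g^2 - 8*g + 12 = (g - 2)*(g^2 + g - 6) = (g - 2)^2*(g + 3)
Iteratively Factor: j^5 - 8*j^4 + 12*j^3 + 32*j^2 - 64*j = (j - 4)*(j^4 - 4*j^3 - 4*j^2 + 16*j) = j*(j - 4)*(j^3 - 4*j^2 - 4*j + 16) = j*(j - 4)*(j - 2)*(j^2 - 2*j - 8) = j*(j - 4)*(j - 2)*(j + 2)*(j - 4)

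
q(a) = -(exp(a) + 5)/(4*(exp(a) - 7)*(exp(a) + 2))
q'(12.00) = 0.00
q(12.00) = 0.00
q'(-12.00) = 0.00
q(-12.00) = 0.09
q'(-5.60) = -0.00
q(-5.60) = 0.09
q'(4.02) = 0.01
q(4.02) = -0.01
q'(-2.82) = -0.00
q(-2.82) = 0.09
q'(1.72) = 0.92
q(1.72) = 0.25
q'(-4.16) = -0.00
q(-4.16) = 0.09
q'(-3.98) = -0.00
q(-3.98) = 0.09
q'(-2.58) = -0.00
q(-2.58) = 0.09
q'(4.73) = 0.00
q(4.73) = -0.00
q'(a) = -exp(a)/(4*(exp(a) - 7)*(exp(a) + 2)) + (exp(a) + 5)*exp(a)/(4*(exp(a) - 7)*(exp(a) + 2)^2) + (exp(a) + 5)*exp(a)/(4*(exp(a) - 7)^2*(exp(a) + 2))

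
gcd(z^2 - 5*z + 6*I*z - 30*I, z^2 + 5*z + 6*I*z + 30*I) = z + 6*I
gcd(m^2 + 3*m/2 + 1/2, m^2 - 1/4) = m + 1/2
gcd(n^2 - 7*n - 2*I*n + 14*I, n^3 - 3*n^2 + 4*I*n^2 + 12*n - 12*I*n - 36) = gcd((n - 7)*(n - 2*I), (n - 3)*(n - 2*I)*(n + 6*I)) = n - 2*I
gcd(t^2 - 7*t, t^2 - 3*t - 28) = t - 7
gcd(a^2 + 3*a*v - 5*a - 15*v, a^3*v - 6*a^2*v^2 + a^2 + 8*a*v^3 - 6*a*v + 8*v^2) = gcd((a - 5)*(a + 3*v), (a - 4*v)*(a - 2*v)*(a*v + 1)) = 1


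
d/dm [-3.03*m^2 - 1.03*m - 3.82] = -6.06*m - 1.03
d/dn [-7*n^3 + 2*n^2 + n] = -21*n^2 + 4*n + 1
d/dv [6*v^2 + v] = 12*v + 1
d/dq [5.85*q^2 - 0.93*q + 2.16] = 11.7*q - 0.93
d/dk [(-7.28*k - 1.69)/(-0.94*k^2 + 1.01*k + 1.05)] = (6.8432*k^2 - 7.3528*k - (1.88*k - 1.01)*(7.28*k + 1.69) - 7.644)/(-0.94*k^2 + 1.01*k + 1.05)^2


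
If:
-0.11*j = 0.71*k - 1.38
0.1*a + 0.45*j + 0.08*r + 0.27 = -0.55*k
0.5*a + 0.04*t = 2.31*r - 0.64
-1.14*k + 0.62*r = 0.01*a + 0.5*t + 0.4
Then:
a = 7.26925058960363*t + 46.0403846869211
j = -2.34158770152541*t - 18.537998993148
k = 0.362781193194077*t + 4.81574632288208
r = 1.59074688086659*t + 10.2425075079916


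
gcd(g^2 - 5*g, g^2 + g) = g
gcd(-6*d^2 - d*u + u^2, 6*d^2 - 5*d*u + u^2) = -3*d + u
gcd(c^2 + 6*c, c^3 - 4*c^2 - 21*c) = c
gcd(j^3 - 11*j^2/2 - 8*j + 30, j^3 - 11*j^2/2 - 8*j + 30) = j^3 - 11*j^2/2 - 8*j + 30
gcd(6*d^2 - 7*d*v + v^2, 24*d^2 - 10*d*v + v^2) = -6*d + v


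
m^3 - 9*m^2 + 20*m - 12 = (m - 6)*(m - 2)*(m - 1)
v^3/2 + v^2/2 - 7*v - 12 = (v/2 + 1)*(v - 4)*(v + 3)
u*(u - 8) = u^2 - 8*u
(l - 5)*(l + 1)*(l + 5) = l^3 + l^2 - 25*l - 25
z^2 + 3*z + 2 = (z + 1)*(z + 2)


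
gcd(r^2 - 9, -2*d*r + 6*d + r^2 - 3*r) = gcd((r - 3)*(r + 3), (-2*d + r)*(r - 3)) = r - 3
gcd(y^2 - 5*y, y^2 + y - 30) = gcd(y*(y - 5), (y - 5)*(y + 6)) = y - 5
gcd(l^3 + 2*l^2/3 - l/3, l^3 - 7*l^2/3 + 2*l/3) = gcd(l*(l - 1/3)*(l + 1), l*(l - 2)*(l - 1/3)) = l^2 - l/3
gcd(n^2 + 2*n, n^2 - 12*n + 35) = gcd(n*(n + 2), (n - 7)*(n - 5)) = 1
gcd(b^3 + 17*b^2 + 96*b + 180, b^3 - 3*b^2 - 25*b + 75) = b + 5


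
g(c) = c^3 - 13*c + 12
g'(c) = 3*c^2 - 13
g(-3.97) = 1.04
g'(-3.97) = 34.28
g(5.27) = 89.85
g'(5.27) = 70.32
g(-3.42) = 16.46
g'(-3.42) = 22.09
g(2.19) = -5.97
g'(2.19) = 1.39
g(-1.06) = 24.59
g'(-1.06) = -9.63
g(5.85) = 136.15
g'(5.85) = 89.67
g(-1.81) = 29.60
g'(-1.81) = -3.17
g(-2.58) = 28.37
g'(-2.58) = 6.97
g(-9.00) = -600.00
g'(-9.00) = 230.00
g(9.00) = 624.00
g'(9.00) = 230.00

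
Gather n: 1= 1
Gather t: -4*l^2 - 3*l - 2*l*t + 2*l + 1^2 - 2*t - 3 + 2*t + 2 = -4*l^2 - 2*l*t - l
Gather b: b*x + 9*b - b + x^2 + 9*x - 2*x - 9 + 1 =b*(x + 8) + x^2 + 7*x - 8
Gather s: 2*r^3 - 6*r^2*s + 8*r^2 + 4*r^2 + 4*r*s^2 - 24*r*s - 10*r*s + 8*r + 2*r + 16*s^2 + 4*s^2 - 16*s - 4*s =2*r^3 + 12*r^2 + 10*r + s^2*(4*r + 20) + s*(-6*r^2 - 34*r - 20)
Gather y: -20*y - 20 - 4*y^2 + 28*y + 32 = -4*y^2 + 8*y + 12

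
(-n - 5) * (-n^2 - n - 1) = n^3 + 6*n^2 + 6*n + 5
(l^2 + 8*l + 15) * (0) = 0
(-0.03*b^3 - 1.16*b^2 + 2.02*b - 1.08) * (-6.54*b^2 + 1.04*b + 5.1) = 0.1962*b^5 + 7.5552*b^4 - 14.5702*b^3 + 3.248*b^2 + 9.1788*b - 5.508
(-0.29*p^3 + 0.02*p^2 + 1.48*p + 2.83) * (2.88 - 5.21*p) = 1.5109*p^4 - 0.9394*p^3 - 7.6532*p^2 - 10.4819*p + 8.1504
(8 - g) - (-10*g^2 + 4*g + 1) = 10*g^2 - 5*g + 7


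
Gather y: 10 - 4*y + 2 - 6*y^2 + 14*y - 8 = -6*y^2 + 10*y + 4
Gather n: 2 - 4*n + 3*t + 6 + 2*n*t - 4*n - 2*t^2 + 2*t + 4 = n*(2*t - 8) - 2*t^2 + 5*t + 12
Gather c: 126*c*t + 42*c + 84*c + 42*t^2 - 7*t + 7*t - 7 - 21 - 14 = c*(126*t + 126) + 42*t^2 - 42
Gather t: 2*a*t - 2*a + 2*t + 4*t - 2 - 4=-2*a + t*(2*a + 6) - 6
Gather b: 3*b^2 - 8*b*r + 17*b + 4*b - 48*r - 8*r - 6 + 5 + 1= 3*b^2 + b*(21 - 8*r) - 56*r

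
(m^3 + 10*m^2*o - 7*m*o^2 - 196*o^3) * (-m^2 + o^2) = -m^5 - 10*m^4*o + 8*m^3*o^2 + 206*m^2*o^3 - 7*m*o^4 - 196*o^5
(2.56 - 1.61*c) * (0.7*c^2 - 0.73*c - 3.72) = -1.127*c^3 + 2.9673*c^2 + 4.1204*c - 9.5232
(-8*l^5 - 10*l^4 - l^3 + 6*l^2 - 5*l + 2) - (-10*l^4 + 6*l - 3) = -8*l^5 - l^3 + 6*l^2 - 11*l + 5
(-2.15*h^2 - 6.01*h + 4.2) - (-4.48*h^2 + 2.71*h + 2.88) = 2.33*h^2 - 8.72*h + 1.32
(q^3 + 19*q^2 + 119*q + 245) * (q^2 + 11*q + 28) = q^5 + 30*q^4 + 356*q^3 + 2086*q^2 + 6027*q + 6860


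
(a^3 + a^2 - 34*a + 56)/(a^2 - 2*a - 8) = (a^2 + 5*a - 14)/(a + 2)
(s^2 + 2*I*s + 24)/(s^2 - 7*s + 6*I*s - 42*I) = (s - 4*I)/(s - 7)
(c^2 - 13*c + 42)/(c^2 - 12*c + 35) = (c - 6)/(c - 5)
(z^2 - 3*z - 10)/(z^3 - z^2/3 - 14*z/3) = 3*(z - 5)/(z*(3*z - 7))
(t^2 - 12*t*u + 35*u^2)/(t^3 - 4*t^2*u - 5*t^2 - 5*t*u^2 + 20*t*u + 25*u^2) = (t - 7*u)/(t^2 + t*u - 5*t - 5*u)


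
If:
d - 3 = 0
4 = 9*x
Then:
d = 3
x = 4/9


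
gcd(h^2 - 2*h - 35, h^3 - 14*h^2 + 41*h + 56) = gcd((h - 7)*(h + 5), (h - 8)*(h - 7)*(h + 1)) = h - 7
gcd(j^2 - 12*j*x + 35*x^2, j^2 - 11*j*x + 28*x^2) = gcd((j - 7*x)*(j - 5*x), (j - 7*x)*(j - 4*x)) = -j + 7*x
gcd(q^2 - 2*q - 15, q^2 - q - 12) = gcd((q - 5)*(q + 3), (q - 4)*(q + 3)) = q + 3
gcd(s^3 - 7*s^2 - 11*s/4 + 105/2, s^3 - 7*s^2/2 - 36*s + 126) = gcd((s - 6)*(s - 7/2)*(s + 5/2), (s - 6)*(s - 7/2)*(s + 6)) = s^2 - 19*s/2 + 21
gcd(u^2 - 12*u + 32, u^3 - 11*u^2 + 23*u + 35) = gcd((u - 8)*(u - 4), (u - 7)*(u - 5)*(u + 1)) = 1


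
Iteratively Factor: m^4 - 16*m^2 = (m - 4)*(m^3 + 4*m^2) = m*(m - 4)*(m^2 + 4*m) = m*(m - 4)*(m + 4)*(m)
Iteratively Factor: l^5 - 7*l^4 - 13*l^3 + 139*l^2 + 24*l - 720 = (l + 3)*(l^4 - 10*l^3 + 17*l^2 + 88*l - 240) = (l - 4)*(l + 3)*(l^3 - 6*l^2 - 7*l + 60) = (l - 4)^2*(l + 3)*(l^2 - 2*l - 15) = (l - 4)^2*(l + 3)^2*(l - 5)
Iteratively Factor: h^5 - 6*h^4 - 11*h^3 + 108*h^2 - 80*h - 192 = (h - 3)*(h^4 - 3*h^3 - 20*h^2 + 48*h + 64) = (h - 3)*(h + 4)*(h^3 - 7*h^2 + 8*h + 16) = (h - 3)*(h + 1)*(h + 4)*(h^2 - 8*h + 16) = (h - 4)*(h - 3)*(h + 1)*(h + 4)*(h - 4)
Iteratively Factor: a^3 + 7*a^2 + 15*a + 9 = (a + 1)*(a^2 + 6*a + 9) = (a + 1)*(a + 3)*(a + 3)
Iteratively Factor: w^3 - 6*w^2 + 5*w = (w - 1)*(w^2 - 5*w) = (w - 5)*(w - 1)*(w)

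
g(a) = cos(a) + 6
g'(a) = -sin(a)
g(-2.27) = 5.36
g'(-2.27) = 0.77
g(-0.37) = 6.93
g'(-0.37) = 0.36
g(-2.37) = 5.28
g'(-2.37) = 0.70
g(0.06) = 7.00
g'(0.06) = -0.06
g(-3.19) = 5.00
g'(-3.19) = -0.05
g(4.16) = 5.48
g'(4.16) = 0.85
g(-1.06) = 6.49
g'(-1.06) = 0.87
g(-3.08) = 5.00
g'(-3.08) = 0.06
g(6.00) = 6.96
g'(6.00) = 0.28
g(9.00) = 5.09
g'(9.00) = -0.41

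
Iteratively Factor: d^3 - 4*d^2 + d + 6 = (d + 1)*(d^2 - 5*d + 6) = (d - 2)*(d + 1)*(d - 3)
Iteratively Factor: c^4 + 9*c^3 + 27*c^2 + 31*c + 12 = (c + 1)*(c^3 + 8*c^2 + 19*c + 12) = (c + 1)*(c + 4)*(c^2 + 4*c + 3) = (c + 1)^2*(c + 4)*(c + 3)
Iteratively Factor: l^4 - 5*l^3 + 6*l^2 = (l)*(l^3 - 5*l^2 + 6*l) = l*(l - 2)*(l^2 - 3*l) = l^2*(l - 2)*(l - 3)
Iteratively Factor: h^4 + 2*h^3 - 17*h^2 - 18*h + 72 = (h + 3)*(h^3 - h^2 - 14*h + 24) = (h - 2)*(h + 3)*(h^2 + h - 12) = (h - 3)*(h - 2)*(h + 3)*(h + 4)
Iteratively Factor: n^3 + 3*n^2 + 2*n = (n)*(n^2 + 3*n + 2) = n*(n + 1)*(n + 2)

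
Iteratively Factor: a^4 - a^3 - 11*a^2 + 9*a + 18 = (a - 3)*(a^3 + 2*a^2 - 5*a - 6) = (a - 3)*(a - 2)*(a^2 + 4*a + 3) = (a - 3)*(a - 2)*(a + 3)*(a + 1)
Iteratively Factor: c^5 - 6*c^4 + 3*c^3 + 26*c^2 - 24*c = (c - 3)*(c^4 - 3*c^3 - 6*c^2 + 8*c) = (c - 4)*(c - 3)*(c^3 + c^2 - 2*c) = (c - 4)*(c - 3)*(c - 1)*(c^2 + 2*c) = (c - 4)*(c - 3)*(c - 1)*(c + 2)*(c)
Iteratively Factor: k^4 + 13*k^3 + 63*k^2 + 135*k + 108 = (k + 3)*(k^3 + 10*k^2 + 33*k + 36) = (k + 3)*(k + 4)*(k^2 + 6*k + 9) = (k + 3)^2*(k + 4)*(k + 3)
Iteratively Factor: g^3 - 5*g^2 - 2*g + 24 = (g - 3)*(g^2 - 2*g - 8) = (g - 4)*(g - 3)*(g + 2)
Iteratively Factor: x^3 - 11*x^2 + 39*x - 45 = (x - 3)*(x^2 - 8*x + 15) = (x - 3)^2*(x - 5)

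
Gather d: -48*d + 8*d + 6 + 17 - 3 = 20 - 40*d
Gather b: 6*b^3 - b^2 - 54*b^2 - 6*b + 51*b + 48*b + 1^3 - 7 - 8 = 6*b^3 - 55*b^2 + 93*b - 14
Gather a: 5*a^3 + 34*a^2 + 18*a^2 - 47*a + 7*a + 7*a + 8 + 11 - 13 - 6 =5*a^3 + 52*a^2 - 33*a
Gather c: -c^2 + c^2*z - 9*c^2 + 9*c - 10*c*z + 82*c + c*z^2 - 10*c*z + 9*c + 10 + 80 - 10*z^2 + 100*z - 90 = c^2*(z - 10) + c*(z^2 - 20*z + 100) - 10*z^2 + 100*z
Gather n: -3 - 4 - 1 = -8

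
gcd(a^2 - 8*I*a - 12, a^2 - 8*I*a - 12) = a^2 - 8*I*a - 12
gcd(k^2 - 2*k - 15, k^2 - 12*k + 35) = k - 5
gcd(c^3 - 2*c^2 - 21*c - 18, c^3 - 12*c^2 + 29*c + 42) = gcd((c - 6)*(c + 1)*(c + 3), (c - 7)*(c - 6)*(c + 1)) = c^2 - 5*c - 6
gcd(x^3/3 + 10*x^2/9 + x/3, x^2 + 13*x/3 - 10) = 1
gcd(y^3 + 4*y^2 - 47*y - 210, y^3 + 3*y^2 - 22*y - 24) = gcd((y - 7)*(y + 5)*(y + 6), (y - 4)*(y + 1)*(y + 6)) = y + 6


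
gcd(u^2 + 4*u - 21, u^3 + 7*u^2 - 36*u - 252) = u + 7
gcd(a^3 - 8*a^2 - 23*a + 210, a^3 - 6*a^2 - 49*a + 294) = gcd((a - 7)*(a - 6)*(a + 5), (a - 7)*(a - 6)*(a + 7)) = a^2 - 13*a + 42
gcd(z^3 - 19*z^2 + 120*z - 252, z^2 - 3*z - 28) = z - 7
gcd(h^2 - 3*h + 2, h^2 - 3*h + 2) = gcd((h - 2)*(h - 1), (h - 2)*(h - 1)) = h^2 - 3*h + 2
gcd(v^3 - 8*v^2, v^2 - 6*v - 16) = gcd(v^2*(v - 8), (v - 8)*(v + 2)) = v - 8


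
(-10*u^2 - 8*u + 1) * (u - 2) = -10*u^3 + 12*u^2 + 17*u - 2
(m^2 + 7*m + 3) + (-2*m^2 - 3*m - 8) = -m^2 + 4*m - 5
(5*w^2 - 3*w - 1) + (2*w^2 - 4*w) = 7*w^2 - 7*w - 1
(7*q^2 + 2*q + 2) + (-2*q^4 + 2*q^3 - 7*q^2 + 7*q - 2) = -2*q^4 + 2*q^3 + 9*q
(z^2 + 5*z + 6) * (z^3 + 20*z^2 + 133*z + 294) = z^5 + 25*z^4 + 239*z^3 + 1079*z^2 + 2268*z + 1764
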